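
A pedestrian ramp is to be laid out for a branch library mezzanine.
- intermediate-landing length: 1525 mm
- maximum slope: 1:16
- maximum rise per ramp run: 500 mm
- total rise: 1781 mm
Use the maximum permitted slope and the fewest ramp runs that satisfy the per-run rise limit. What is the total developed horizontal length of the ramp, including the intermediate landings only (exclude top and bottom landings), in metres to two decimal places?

33.07 m

1781 / 500 = 3.562 → round up to 4 ramp runs. That means 3 intermediate landings.
Ramp run (horizontal) at 1:16: 1781 × 16 = 28496 mm.
3 intermediate landings contribute 3 × 1525 = 4575 mm.
Total developed length = 28496 + 4575 = 33071 mm.
= 33.07 m.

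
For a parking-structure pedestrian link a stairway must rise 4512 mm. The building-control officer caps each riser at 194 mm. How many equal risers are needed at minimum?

24 risers

4512 / 194 = 23.26, so 24 risers are needed.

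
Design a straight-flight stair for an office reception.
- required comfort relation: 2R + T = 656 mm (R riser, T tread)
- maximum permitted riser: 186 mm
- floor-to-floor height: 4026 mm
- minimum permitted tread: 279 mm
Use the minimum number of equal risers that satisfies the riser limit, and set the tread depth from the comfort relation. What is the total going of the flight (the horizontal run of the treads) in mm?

6090 mm

At most 186 each: 4026/186 = 21.65, giving 22 risers.
Riser R = 4026 / 22 = 183 mm, within the 186 mm limit.
From 2R + T = 656: T = 656 − 366 = 290 mm.
Going = (22 − 1) × 290 = 6090 mm.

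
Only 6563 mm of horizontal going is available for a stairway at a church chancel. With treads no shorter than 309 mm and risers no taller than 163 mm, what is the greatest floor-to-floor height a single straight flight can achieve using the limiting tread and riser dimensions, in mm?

3586 mm

Treads that fit: ⌊6563 / 309⌋ = 21.
Risers = treads + 1 = 22.
Maximum height = 22 × 163 = 3586 mm.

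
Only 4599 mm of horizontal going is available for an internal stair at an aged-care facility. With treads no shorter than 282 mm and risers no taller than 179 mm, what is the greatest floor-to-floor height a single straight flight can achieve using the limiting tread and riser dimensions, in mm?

3043 mm

4599 / 282 = 16.31, so 16 treads fit.
Risers = treads + 1 = 17.
Maximum height = 17 × 179 = 3043 mm.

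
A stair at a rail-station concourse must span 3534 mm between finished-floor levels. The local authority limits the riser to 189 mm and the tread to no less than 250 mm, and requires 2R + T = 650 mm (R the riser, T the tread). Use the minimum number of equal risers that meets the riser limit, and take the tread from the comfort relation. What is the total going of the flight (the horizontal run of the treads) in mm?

5004 mm

3534 / 189 = 18.70, so 19 risers are needed.
Each riser is 3534/19 = 186 mm (≤ 189 mm).
Tread T = 650 − 2 × 186 = 278 mm (≥ 250 mm).
19 risers give 18 treads; going = 18 × 278 = 5004 mm.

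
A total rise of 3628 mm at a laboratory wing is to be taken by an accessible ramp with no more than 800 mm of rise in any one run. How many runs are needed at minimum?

⌈3628/800⌉ = 5 ramp runs.

5 runs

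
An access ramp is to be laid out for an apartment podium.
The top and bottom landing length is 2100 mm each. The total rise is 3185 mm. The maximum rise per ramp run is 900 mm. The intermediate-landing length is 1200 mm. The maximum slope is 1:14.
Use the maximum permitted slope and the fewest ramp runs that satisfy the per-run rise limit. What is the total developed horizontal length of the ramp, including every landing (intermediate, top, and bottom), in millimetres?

3185 / 900 = 3.539 → round up to 4 ramp runs. That means 3 intermediate landings.
Horizontal run for 3185 mm of rise at 1:14 is 3185 × 14 = 44590 mm.
3 intermediate landings contribute 3 × 1200 = 3600 mm.
Top and bottom landings: 2 × 2100 = 4200 mm.
Total = 44590 + 3600 + 4200 = 52390 mm.

52390 mm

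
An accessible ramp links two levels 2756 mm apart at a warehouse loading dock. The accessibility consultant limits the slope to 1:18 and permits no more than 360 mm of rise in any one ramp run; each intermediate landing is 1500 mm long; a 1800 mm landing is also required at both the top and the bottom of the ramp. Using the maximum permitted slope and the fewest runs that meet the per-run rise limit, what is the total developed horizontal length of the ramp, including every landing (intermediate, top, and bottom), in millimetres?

63708 mm

2756 / 360 = 7.66, so 8 ramp runs are needed. That means 7 intermediate landings.
Ramp run (horizontal) at 1:18: 2756 × 18 = 49608 mm.
Intermediate landings: 7 × 1500 = 10500 mm.
Top and bottom landings: 2 × 1800 = 3600 mm.
Total = 49608 + 10500 + 3600 = 63708 mm.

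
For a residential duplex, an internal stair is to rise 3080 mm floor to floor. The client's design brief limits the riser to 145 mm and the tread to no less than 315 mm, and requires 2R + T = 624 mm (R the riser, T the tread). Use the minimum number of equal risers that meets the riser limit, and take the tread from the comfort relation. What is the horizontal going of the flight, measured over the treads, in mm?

At most 145 each: 3080/145 = 21.24, giving 22 risers.
Riser R = 3080 / 22 = 140 mm, within the 145 mm limit.
From 2R + T = 624: T = 624 − 280 = 344 mm.
Going = (22 − 1) × 344 = 7224 mm.

7224 mm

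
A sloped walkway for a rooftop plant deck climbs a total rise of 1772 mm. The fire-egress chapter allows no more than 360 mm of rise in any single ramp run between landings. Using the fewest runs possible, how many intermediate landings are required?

4 intermediate landings

1772 / 360 = 4.922 → round up to 5 ramp runs.
5 runs are separated by 4 intermediate landings.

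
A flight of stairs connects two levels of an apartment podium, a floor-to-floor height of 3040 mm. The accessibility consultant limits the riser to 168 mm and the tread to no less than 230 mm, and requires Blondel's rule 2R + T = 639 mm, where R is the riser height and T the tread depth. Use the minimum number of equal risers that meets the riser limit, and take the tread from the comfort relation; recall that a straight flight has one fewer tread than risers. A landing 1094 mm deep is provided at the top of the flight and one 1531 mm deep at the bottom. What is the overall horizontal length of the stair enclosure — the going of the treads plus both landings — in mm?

3040 / 168 = 18.10, so 19 risers are needed.
Riser R = 3040 / 19 = 160 mm, within the 168 mm limit.
Tread T = 639 − 2 × 160 = 319 mm (≥ 230 mm).
Going = (19 − 1) × 319 = 5742 mm.
Add landings: 5742 + 1094 + 1531 = 8367 mm.

8367 mm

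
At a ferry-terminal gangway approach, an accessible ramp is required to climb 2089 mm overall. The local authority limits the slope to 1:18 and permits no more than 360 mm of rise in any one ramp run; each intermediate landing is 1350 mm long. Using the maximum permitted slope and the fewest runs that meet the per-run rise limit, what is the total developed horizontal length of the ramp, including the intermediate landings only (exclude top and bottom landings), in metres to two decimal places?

⌈2089/360⌉ = 6 ramp runs. That means 5 intermediate landings.
Horizontal run for 2089 mm of rise at 1:18 is 2089 × 18 = 37602 mm.
5 intermediate landings contribute 5 × 1350 = 6750 mm.
Total developed length = 37602 + 6750 = 44352 mm.
= 44.35 m.

44.35 m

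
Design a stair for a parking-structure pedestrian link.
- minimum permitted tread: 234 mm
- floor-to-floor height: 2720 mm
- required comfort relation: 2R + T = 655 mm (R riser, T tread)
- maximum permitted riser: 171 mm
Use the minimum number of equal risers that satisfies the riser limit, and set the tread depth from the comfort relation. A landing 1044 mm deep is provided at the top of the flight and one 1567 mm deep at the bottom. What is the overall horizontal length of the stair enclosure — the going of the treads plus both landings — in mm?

⌈2720/171⌉ = 16 risers.
R = 2720 ÷ 16 = 170 mm.
Tread T = 655 − 2 × 170 = 315 mm (≥ 234 mm).
16 risers give 15 treads; going = 15 × 315 = 4725 mm.
Add landings: 4725 + 1044 + 1567 = 7336 mm.

7336 mm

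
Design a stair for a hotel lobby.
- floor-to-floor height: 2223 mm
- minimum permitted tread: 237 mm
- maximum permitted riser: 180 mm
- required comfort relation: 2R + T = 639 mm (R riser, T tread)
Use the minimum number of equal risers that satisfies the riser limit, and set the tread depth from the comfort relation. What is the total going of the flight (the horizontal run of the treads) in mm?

3564 mm

2223 / 180 = 12.35, so 13 risers are needed.
Riser R = 2223 / 13 = 171 mm, within the 180 mm limit.
Tread T = 639 − 2 × 171 = 297 mm (≥ 237 mm).
13 risers give 12 treads; going = 12 × 297 = 3564 mm.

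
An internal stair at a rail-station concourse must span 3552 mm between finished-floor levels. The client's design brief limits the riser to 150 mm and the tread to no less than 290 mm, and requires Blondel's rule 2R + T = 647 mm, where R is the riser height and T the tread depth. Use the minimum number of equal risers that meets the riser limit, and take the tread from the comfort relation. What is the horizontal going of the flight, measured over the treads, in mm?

3552 / 150 = 23.68, so 24 risers are needed.
Riser R = 3552 / 24 = 148 mm, within the 150 mm limit.
T = 647 − 2·148 = 351 mm, which satisfies the 290 mm minimum.
24 risers give 23 treads; going = 23 × 351 = 8073 mm.

8073 mm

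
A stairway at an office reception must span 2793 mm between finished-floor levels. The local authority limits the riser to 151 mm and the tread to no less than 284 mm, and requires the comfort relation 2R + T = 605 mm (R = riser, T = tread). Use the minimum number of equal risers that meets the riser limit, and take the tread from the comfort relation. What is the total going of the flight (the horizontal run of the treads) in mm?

At most 151 each: 2793/151 = 18.50, giving 19 risers.
Riser R = 2793 / 19 = 147 mm, within the 151 mm limit.
From 2R + T = 605: T = 605 − 294 = 311 mm.
Going = (19 − 1) × 311 = 5598 mm.

5598 mm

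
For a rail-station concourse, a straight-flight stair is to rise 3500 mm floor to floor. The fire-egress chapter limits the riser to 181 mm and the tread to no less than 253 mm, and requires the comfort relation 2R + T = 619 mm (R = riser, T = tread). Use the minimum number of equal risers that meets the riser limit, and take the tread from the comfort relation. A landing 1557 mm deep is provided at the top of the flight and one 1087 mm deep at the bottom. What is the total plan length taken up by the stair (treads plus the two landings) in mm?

7755 mm

⌈3500/181⌉ = 20 risers.
R = 3500 ÷ 20 = 175 mm.
Tread T = 619 − 2 × 175 = 269 mm (≥ 253 mm).
20 risers give 19 treads; going = 19 × 269 = 5111 mm.
Enclosure = 5111 + 1557 + 1087 = 7755 mm.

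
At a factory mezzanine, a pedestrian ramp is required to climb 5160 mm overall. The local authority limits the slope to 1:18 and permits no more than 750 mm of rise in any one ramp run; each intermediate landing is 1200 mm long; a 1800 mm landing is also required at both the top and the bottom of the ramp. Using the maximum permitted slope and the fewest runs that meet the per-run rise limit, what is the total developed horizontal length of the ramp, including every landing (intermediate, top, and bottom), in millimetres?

5160 / 750 = 6.88, so 7 ramp runs are needed. That means 6 intermediate landings.
Horizontal run for 5160 mm of rise at 1:18 is 5160 × 18 = 92880 mm.
Intermediate landings: 6 × 1200 = 7200 mm.
Top and bottom landings: 2 × 1800 = 3600 mm.
Total = 92880 + 7200 + 3600 = 103680 mm.

103680 mm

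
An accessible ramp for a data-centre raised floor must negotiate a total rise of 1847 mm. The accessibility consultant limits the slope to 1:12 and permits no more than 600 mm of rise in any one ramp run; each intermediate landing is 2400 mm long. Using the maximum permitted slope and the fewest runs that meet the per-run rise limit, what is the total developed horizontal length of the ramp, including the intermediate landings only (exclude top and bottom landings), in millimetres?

29364 mm

⌈1847/600⌉ = 4 ramp runs. That means 3 intermediate landings.
Ramp run (horizontal) at 1:12: 1847 × 12 = 22164 mm.
Intermediate landings: 3 × 2400 = 7200 mm.
Total developed length = 22164 + 7200 = 29364 mm.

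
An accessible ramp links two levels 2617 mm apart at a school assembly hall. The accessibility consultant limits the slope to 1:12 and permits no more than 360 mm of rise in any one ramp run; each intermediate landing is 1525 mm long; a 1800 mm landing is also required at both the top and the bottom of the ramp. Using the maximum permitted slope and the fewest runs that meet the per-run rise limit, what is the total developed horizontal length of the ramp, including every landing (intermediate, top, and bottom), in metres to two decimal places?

At most 360 each: 2617/360 = 7.27, giving 8 ramp runs. That means 7 intermediate landings.
Ramp run (horizontal) at 1:12: 2617 × 12 = 31404 mm.
7 intermediate landings contribute 7 × 1525 = 10675 mm.
Top and bottom landings: 2 × 1800 = 3600 mm.
Total = 31404 + 10675 + 3600 = 45679 mm.
= 45.68 m.

45.68 m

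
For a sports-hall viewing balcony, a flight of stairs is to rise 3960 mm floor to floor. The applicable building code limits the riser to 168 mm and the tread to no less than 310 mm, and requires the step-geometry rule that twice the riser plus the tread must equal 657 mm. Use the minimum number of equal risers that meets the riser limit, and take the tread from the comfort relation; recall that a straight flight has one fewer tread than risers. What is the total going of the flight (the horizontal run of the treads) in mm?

7521 mm

3960 / 168 = 23.571 → round up to 24 risers.
R = 3960 ÷ 24 = 165 mm.
From 2R + T = 657: T = 657 − 330 = 327 mm.
24 risers give 23 treads; going = 23 × 327 = 7521 mm.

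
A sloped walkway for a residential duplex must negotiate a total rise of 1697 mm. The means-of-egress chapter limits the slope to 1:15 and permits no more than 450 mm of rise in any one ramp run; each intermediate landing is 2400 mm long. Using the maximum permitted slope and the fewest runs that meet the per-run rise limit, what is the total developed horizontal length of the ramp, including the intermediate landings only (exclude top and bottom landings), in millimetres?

1697 / 450 = 3.771 → round up to 4 ramp runs. That means 3 intermediate landings.
Ramp run (horizontal) at 1:15: 1697 × 15 = 25455 mm.
Intermediate landings: 3 × 2400 = 7200 mm.
Developed length = 25455 + 7200 = 32655 mm.

32655 mm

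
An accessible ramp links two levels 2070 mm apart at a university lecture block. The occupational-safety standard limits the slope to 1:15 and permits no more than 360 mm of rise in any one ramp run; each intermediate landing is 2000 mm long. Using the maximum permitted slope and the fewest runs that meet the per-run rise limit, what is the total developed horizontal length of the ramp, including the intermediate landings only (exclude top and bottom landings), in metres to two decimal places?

2070 / 360 = 5.750 → round up to 6 ramp runs. That means 5 intermediate landings.
Horizontal run for 2070 mm of rise at 1:15 is 2070 × 15 = 31050 mm.
5 intermediate landings contribute 5 × 2000 = 10000 mm.
Developed length = 31050 + 10000 = 41050 mm.
= 41.05 m.

41.05 m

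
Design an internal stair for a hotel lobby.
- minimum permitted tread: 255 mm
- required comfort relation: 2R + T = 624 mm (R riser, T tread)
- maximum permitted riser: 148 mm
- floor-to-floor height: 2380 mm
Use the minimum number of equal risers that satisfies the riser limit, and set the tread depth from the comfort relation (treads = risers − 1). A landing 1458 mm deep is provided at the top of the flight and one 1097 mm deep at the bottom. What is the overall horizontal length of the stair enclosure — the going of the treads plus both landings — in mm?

8059 mm

2380 / 148 = 16.081 → round up to 17 risers.
Each riser is 2380/17 = 140 mm (≤ 148 mm).
From 2R + T = 624: T = 624 − 280 = 344 mm.
17 risers give 16 treads; going = 16 × 344 = 5504 mm.
Enclosure = 5504 + 1458 + 1097 = 8059 mm.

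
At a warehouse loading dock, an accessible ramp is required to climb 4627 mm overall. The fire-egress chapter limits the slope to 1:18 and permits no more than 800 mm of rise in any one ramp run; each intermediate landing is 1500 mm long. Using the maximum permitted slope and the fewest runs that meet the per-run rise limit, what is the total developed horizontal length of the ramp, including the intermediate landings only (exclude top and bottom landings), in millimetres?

90786 mm

⌈4627/800⌉ = 6 ramp runs. That means 5 intermediate landings.
Horizontal run for 4627 mm of rise at 1:18 is 4627 × 18 = 83286 mm.
Intermediate landings: 5 × 1500 = 7500 mm.
Developed length = 83286 + 7500 = 90786 mm.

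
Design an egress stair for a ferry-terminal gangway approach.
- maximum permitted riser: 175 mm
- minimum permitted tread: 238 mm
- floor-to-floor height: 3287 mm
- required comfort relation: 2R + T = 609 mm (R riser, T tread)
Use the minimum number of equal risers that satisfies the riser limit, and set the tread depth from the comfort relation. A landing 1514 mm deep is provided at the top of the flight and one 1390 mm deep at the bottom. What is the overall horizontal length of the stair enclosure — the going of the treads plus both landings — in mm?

At most 175 each: 3287/175 = 18.78, giving 19 risers.
Each riser is 3287/19 = 173 mm (≤ 175 mm).
T = 609 − 2·173 = 263 mm, which satisfies the 238 mm minimum.
Treads = 19 − 1 = 18; going = 18 × 263 = 4734 mm.
Enclosure = 4734 + 1514 + 1390 = 7638 mm.

7638 mm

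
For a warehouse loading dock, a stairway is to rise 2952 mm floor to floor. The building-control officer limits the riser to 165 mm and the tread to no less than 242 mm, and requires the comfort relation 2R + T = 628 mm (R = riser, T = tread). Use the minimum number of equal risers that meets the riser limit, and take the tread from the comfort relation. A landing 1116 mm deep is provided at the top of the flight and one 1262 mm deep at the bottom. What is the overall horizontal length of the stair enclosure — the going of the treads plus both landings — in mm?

7478 mm

At most 165 each: 2952/165 = 17.89, giving 18 risers.
R = 2952 ÷ 18 = 164 mm.
Tread T = 628 − 2 × 164 = 300 mm (≥ 242 mm).
Treads = 18 − 1 = 17; going = 17 × 300 = 5100 mm.
Enclosure = 5100 + 1116 + 1262 = 7478 mm.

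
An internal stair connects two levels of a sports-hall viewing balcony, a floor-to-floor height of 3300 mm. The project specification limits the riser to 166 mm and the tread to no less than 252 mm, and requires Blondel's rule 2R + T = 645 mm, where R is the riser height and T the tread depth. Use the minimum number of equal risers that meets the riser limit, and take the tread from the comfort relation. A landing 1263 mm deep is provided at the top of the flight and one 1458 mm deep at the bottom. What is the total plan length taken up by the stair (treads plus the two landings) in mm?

⌈3300/166⌉ = 20 risers.
R = 3300 ÷ 20 = 165 mm.
T = 645 − 2·165 = 315 mm, which satisfies the 252 mm minimum.
Treads = 20 − 1 = 19; going = 19 × 315 = 5985 mm.
Add landings: 5985 + 1263 + 1458 = 8706 mm.

8706 mm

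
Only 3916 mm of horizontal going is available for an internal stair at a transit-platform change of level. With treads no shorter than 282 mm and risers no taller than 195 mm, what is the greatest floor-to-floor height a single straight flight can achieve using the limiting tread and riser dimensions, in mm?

2730 mm

Treads that fit: ⌊3916 / 282⌋ = 13.
Risers = treads + 1 = 14.
Maximum height = 14 × 195 = 2730 mm.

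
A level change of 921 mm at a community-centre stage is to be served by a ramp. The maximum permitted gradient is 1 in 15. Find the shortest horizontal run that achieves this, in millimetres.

13815 mm

At 1:15 the run is 15 × 921 = 13815 mm.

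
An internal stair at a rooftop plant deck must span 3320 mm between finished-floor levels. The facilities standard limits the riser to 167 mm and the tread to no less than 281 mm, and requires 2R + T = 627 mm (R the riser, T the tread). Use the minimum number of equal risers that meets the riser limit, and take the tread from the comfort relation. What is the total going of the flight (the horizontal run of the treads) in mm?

5605 mm

⌈3320/167⌉ = 20 risers.
Riser R = 3320 / 20 = 166 mm, within the 167 mm limit.
From 2R + T = 627: T = 627 − 332 = 295 mm.
Going = (20 − 1) × 295 = 5605 mm.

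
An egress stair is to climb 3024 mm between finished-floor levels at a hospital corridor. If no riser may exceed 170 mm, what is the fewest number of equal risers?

At most 170 each: 3024/170 = 17.79, giving 18 risers.

18 risers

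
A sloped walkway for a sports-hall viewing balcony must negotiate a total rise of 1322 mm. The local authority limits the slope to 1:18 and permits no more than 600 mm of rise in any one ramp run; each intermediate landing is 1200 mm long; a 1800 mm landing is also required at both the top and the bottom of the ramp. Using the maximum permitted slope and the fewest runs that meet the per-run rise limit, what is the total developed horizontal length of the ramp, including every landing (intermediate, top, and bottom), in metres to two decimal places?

⌈1322/600⌉ = 3 ramp runs. That means 2 intermediate landings.
Horizontal run for 1322 mm of rise at 1:18 is 1322 × 18 = 23796 mm.
Intermediate landings: 2 × 1200 = 2400 mm.
Top and bottom landings: 2 × 1800 = 3600 mm.
Total = 23796 + 2400 + 3600 = 29796 mm.
= 29.80 m.

29.80 m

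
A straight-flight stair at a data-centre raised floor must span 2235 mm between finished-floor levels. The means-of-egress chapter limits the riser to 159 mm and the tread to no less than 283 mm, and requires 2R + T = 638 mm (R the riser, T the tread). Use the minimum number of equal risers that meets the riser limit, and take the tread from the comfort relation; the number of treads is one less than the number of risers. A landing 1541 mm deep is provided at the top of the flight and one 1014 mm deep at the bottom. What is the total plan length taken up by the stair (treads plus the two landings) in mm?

2235 / 159 = 14.06, so 15 risers are needed.
Riser R = 2235 / 15 = 149 mm, within the 159 mm limit.
From 2R + T = 638: T = 638 − 298 = 340 mm.
15 risers give 14 treads; going = 14 × 340 = 4760 mm.
Add landings: 4760 + 1541 + 1014 = 7315 mm.

7315 mm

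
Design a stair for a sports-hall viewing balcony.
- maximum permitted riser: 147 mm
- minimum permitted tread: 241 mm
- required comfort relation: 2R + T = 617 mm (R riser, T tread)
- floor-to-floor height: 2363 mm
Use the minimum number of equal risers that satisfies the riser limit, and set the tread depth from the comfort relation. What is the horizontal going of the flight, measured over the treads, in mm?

At most 147 each: 2363/147 = 16.07, giving 17 risers.
R = 2363 ÷ 17 = 139 mm.
From 2R + T = 617: T = 617 − 278 = 339 mm.
Going = (17 − 1) × 339 = 5424 mm.

5424 mm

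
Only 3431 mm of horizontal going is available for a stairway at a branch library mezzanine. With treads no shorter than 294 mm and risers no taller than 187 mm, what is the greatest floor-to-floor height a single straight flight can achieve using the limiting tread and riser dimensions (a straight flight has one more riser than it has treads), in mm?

2244 mm

Treads that fit: ⌊3431 / 294⌋ = 11.
Risers = treads + 1 = 12.
Maximum height = 12 × 187 = 2244 mm.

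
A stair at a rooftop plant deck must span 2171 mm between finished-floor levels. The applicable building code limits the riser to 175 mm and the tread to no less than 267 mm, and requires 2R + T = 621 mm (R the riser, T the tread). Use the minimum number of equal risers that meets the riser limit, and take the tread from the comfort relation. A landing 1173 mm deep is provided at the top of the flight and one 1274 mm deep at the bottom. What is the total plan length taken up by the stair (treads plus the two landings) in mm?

⌈2171/175⌉ = 13 risers.
Each riser is 2171/13 = 167 mm (≤ 175 mm).
T = 621 − 2·167 = 287 mm, which satisfies the 267 mm minimum.
Treads = 13 − 1 = 12; going = 12 × 287 = 3444 mm.
Enclosure = 3444 + 1173 + 1274 = 5891 mm.

5891 mm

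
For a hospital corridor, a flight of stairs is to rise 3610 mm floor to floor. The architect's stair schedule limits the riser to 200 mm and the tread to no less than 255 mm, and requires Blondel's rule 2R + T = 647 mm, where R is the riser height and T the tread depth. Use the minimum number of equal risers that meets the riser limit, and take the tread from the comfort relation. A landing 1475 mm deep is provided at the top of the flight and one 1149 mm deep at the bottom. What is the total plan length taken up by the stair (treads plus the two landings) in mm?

3610 / 200 = 18.050 → round up to 19 risers.
Each riser is 3610/19 = 190 mm (≤ 200 mm).
Tread T = 647 − 2 × 190 = 267 mm (≥ 255 mm).
19 risers give 18 treads; going = 18 × 267 = 4806 mm.
Add landings: 4806 + 1475 + 1149 = 7430 mm.

7430 mm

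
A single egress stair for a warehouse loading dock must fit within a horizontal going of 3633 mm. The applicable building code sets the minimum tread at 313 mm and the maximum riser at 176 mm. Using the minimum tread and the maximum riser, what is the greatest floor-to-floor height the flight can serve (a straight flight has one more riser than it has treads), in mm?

3633 / 313 = 11.61, so 11 treads fit.
Risers = treads + 1 = 12.
Maximum height = 12 × 176 = 2112 mm.

2112 mm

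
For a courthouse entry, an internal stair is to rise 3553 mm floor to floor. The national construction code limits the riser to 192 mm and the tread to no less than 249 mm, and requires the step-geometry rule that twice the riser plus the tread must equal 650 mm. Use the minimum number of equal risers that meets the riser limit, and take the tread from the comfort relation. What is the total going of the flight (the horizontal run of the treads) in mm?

⌈3553/192⌉ = 19 risers.
R = 3553 ÷ 19 = 187 mm.
T = 650 − 2·187 = 276 mm, which satisfies the 249 mm minimum.
Going = (19 − 1) × 276 = 4968 mm.

4968 mm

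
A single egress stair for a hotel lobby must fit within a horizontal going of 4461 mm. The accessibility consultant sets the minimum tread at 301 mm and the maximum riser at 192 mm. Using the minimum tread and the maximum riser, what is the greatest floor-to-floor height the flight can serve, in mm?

2880 mm

4461 / 301 = 14.82, so 14 treads fit.
Risers = treads + 1 = 15.
Maximum height = 15 × 192 = 2880 mm.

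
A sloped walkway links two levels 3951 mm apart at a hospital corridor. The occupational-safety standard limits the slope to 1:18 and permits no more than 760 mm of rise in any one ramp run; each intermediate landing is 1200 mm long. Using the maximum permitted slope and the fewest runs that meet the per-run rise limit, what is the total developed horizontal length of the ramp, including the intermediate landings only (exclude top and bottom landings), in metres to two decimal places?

77.12 m

3951 / 760 = 5.199 → round up to 6 ramp runs. That means 5 intermediate landings.
Ramp run (horizontal) at 1:18: 3951 × 18 = 71118 mm.
Intermediate landings: 5 × 1200 = 6000 mm.
Total developed length = 71118 + 6000 = 77118 mm.
= 77.12 m.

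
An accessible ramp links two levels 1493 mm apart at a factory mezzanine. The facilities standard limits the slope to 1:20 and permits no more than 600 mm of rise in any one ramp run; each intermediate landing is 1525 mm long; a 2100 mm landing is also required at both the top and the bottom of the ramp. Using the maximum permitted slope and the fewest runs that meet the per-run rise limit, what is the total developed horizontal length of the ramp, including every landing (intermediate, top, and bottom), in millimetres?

1493 / 600 = 2.488 → round up to 3 ramp runs. That means 2 intermediate landings.
Horizontal run for 1493 mm of rise at 1:20 is 1493 × 20 = 29860 mm.
Intermediate landings: 2 × 1525 = 3050 mm.
Top and bottom landings: 2 × 2100 = 4200 mm.
Total = 29860 + 3050 + 4200 = 37110 mm.

37110 mm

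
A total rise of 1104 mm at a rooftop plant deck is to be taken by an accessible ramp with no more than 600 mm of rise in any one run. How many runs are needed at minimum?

At most 600 each: 1104/600 = 1.84, giving 2 ramp runs.

2 runs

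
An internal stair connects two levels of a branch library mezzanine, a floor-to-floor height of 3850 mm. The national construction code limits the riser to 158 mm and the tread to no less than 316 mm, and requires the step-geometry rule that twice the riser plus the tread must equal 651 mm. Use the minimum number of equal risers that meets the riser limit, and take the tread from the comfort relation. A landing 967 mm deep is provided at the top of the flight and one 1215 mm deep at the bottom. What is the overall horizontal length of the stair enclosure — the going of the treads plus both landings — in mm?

10414 mm

3850 / 158 = 24.367 → round up to 25 risers.
Riser R = 3850 / 25 = 154 mm, within the 158 mm limit.
T = 651 − 2·154 = 343 mm, which satisfies the 316 mm minimum.
Treads = 25 − 1 = 24; going = 24 × 343 = 8232 mm.
Add landings: 8232 + 967 + 1215 = 10414 mm.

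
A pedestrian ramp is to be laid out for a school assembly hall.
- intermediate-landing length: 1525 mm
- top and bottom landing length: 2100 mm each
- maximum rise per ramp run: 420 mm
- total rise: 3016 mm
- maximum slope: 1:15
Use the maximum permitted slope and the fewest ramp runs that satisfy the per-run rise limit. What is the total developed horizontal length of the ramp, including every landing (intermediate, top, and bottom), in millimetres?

⌈3016/420⌉ = 8 ramp runs. That means 7 intermediate landings.
Horizontal run for 3016 mm of rise at 1:15 is 3016 × 15 = 45240 mm.
Intermediate landings: 7 × 1525 = 10675 mm.
Top and bottom landings: 2 × 2100 = 4200 mm.
Total = 45240 + 10675 + 4200 = 60115 mm.

60115 mm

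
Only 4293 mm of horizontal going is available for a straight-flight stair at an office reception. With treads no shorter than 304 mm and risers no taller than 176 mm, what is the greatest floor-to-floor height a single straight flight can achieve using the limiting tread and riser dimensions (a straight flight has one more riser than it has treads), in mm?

2640 mm

Treads that fit: ⌊4293 / 304⌋ = 14.
Risers = treads + 1 = 15.
Maximum height = 15 × 176 = 2640 mm.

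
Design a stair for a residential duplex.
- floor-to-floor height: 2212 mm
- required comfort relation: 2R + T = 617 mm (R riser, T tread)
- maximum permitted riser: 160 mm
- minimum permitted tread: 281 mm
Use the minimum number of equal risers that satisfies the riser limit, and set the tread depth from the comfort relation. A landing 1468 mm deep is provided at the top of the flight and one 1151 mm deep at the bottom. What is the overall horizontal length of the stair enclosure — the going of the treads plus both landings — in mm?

6532 mm

⌈2212/160⌉ = 14 risers.
Riser R = 2212 / 14 = 158 mm, within the 160 mm limit.
Tread T = 617 − 2 × 158 = 301 mm (≥ 281 mm).
14 risers give 13 treads; going = 13 × 301 = 3913 mm.
Enclosure = 3913 + 1468 + 1151 = 6532 mm.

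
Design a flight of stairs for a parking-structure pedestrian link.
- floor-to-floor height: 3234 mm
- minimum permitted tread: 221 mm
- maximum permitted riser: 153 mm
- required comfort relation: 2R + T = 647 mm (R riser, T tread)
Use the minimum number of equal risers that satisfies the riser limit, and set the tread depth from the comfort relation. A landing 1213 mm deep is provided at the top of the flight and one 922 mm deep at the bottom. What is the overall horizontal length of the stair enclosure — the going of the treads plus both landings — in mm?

⌈3234/153⌉ = 22 risers.
Riser R = 3234 / 22 = 147 mm, within the 153 mm limit.
From 2R + T = 647: T = 647 − 294 = 353 mm.
Treads = 22 − 1 = 21; going = 21 × 353 = 7413 mm.
Add landings: 7413 + 1213 + 922 = 9548 mm.

9548 mm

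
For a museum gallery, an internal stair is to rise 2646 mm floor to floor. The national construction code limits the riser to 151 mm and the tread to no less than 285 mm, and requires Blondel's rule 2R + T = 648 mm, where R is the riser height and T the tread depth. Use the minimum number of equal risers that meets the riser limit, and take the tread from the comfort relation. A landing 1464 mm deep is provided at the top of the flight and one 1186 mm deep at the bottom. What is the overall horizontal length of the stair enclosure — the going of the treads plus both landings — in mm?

2646 / 151 = 17.523 → round up to 18 risers.
R = 2646 ÷ 18 = 147 mm.
From 2R + T = 648: T = 648 − 294 = 354 mm.
Treads = 18 − 1 = 17; going = 17 × 354 = 6018 mm.
Add landings: 6018 + 1464 + 1186 = 8668 mm.

8668 mm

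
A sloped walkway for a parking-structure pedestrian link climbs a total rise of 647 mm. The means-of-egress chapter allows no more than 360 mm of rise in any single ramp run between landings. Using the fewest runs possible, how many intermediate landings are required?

1 intermediate landings

647 / 360 = 1.797 → round up to 2 ramp runs.
2 runs are separated by 1 intermediate landings.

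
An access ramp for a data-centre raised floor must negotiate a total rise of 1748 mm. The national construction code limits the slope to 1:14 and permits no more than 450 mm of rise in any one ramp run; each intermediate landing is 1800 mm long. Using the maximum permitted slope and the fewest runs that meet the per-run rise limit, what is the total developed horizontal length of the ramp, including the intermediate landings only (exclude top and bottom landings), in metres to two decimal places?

29.87 m

At most 450 each: 1748/450 = 3.88, giving 4 ramp runs. That means 3 intermediate landings.
Horizontal run for 1748 mm of rise at 1:14 is 1748 × 14 = 24472 mm.
Intermediate landings: 3 × 1800 = 5400 mm.
Developed length = 24472 + 5400 = 29872 mm.
= 29.87 m.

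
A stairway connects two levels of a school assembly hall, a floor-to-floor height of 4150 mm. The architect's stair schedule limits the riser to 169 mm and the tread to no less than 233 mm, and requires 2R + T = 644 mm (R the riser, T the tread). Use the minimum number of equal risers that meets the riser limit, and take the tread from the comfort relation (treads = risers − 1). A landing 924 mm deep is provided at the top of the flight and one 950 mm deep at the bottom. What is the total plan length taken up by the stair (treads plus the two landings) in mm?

4150 / 169 = 24.56, so 25 risers are needed.
Riser R = 4150 / 25 = 166 mm, within the 169 mm limit.
From 2R + T = 644: T = 644 − 332 = 312 mm.
25 risers give 24 treads; going = 24 × 312 = 7488 mm.
Add landings: 7488 + 924 + 950 = 9362 mm.

9362 mm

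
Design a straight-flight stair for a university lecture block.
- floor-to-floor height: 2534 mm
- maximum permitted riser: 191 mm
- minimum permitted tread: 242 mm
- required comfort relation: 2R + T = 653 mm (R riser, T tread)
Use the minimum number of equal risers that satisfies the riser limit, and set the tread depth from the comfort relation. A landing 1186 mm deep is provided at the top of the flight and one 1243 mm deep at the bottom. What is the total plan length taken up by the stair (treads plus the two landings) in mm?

6212 mm

⌈2534/191⌉ = 14 risers.
R = 2534 ÷ 14 = 181 mm.
From 2R + T = 653: T = 653 − 362 = 291 mm.
14 risers give 13 treads; going = 13 × 291 = 3783 mm.
Enclosure = 3783 + 1186 + 1243 = 6212 mm.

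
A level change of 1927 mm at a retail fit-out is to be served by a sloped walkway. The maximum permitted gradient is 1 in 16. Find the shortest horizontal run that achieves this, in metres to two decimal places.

Run = rise × 16 = 1927 × 16 = 30832 mm.
30832 mm = 30.83 m.

30.83 m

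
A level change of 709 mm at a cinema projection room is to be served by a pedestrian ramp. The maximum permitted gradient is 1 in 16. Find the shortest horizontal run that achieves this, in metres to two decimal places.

11.34 m

At 1:16 the run is 16 × 709 = 11344 mm.
11344 mm = 11.34 m.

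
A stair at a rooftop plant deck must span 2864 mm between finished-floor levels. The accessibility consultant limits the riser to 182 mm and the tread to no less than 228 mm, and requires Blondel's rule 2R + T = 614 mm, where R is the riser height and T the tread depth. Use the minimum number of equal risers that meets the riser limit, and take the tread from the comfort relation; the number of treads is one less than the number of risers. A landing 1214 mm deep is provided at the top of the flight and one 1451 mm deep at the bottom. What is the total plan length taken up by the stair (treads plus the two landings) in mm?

6505 mm

2864 / 182 = 15.74, so 16 risers are needed.
R = 2864 ÷ 16 = 179 mm.
T = 614 − 2·179 = 256 mm, which satisfies the 228 mm minimum.
16 risers give 15 treads; going = 15 × 256 = 3840 mm.
Add landings: 3840 + 1214 + 1451 = 6505 mm.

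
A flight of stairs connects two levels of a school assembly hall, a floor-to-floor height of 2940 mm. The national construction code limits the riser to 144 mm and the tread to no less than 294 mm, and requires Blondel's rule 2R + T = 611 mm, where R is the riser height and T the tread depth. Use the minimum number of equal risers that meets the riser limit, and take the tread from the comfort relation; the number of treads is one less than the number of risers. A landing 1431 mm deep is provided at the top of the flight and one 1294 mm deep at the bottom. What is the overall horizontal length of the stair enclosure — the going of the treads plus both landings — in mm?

9345 mm

⌈2940/144⌉ = 21 risers.
Each riser is 2940/21 = 140 mm (≤ 144 mm).
From 2R + T = 611: T = 611 − 280 = 331 mm.
Treads = 21 − 1 = 20; going = 20 × 331 = 6620 mm.
Add landings: 6620 + 1431 + 1294 = 9345 mm.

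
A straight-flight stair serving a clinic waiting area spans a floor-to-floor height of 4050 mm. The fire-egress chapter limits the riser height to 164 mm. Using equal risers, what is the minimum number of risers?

At most 164 each: 4050/164 = 24.70, giving 25 risers.

25 risers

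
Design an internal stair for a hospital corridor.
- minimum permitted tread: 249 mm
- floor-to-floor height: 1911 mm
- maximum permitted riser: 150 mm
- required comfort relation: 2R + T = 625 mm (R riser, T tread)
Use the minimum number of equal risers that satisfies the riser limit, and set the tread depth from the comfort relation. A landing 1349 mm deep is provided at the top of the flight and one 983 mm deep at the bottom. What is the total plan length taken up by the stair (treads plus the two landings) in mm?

1911 / 150 = 12.74, so 13 risers are needed.
Riser R = 1911 / 13 = 147 mm, within the 150 mm limit.
Tread T = 625 − 2 × 147 = 331 mm (≥ 249 mm).
13 risers give 12 treads; going = 12 × 331 = 3972 mm.
Enclosure = 3972 + 1349 + 983 = 6304 mm.

6304 mm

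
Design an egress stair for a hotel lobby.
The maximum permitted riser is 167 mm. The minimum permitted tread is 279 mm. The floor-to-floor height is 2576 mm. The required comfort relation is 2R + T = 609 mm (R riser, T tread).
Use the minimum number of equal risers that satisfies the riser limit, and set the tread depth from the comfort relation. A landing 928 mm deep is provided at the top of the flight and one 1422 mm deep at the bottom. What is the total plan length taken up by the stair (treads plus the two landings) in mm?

At most 167 each: 2576/167 = 15.43, giving 16 risers.
Riser R = 2576 / 16 = 161 mm, within the 167 mm limit.
From 2R + T = 609: T = 609 − 322 = 287 mm.
Treads = 16 − 1 = 15; going = 15 × 287 = 4305 mm.
Enclosure = 4305 + 928 + 1422 = 6655 mm.

6655 mm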